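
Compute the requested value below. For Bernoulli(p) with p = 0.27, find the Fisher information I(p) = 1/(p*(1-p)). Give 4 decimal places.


For Bernoulli(p), Fisher information is I(p) = 1/(p*(1-p)).
p = 0.27, 1-p = 0.73.
p*(1-p) = 0.1971.
I(p) = 1/0.1971 = 5.0736

5.0736


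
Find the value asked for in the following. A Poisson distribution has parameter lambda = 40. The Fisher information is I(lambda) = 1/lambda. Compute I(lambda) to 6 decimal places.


Fisher information for Poisson: I(lambda) = 1/lambda.
lambda = 40.
I(lambda) = 1/40 = 0.025000

0.025000


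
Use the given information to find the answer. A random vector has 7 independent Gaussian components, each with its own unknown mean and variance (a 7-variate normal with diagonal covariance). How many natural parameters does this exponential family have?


Exponential family dimension calculation:
Each univariate normal has two natural parameters (mu/sigma^2 and -1/(2 sigma^2)).
With 7 independent components, dim = 2 * 7 = 14.

14


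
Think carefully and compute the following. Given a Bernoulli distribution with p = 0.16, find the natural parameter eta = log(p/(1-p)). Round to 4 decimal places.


Natural parameter for Bernoulli: eta = log(p/(1-p)).
p = 0.16, 1-p = 0.84.
p/(1-p) = 0.190476.
eta = log(0.190476) = -1.6582

-1.6582


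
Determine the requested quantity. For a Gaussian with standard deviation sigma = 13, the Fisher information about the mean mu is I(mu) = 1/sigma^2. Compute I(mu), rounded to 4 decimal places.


The Fisher information for the mean of a normal distribution is I(mu) = 1/sigma^2.
sigma = 13, so sigma^2 = 169.
I(mu) = 1/169 = 0.0059

0.0059


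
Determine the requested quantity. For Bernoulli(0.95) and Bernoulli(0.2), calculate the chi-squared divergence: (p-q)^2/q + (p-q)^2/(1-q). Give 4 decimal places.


Chi-squared divergence between Bernoulli distributions:
chi^2 = (p-q)^2/q + (p-q)^2/(1-q).
p = 0.95, q = 0.2, p-q = 0.75.
(p-q)^2 = 0.5625.
term1 = 0.5625/0.2 = 2.8125.
term2 = 0.5625/0.8 = 0.703125.
chi^2 = 2.8125 + 0.703125 = 3.5156

3.5156


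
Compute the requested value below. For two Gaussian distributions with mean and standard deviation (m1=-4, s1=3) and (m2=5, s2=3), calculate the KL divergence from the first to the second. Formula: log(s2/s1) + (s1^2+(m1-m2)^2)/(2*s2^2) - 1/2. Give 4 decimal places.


KL divergence between normal distributions:
KL = log(s2/s1) + (s1^2 + (m1-m2)^2)/(2*s2^2) - 1/2.
log(3/3) = 0.0.
(3^2 + (-4-5)^2)/(2*3^2) = (9 + 81)/18 = 5.0.
KL = 0.0 + 5.0 - 0.5 = 4.5000

4.5000


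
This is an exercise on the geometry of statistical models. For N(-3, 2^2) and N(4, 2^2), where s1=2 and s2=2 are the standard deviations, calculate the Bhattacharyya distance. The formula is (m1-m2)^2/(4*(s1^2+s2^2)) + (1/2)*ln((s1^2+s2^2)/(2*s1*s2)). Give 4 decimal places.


Bhattacharyya distance between two Gaussians:
DB = (m1-m2)^2/(4*(s1^2+s2^2)) + (1/2)*ln((s1^2+s2^2)/(2*s1*s2)).
(m1-m2)^2 = (-7)^2 = 49.
s1^2+s2^2 = 4 + 4 = 8.
term1 = 49/32 = 1.53125.
term2 = 0.5*ln(8/8.0) = 0.0.
DB = 1.53125 + 0.0 = 1.5313

1.5313


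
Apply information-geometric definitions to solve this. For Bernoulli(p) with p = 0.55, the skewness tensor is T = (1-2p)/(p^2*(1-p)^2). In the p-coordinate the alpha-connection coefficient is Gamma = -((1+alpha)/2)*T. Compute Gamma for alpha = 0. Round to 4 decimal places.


Skewness (Amari-Chentsov) tensor: T = (1-2p)/(p^2*(1-p)^2).
p = 0.55, 1-2p = -0.1, p^2 = 0.3025, (1-p)^2 = 0.2025.
T = -0.1/(0.3025 * 0.2025) = -1.632486.
In the p-coordinate, Gamma^(alpha) = Gamma^(0) - (alpha/2)*T with Gamma^(0) = (1/2)*g'(p) = -T/2,
so Gamma^(alpha) = -((1+alpha)/2)*T.
alpha = 0, -(1+alpha)/2 = -0.5.
Gamma = -0.5 * -1.632486 = 0.8162

0.8162


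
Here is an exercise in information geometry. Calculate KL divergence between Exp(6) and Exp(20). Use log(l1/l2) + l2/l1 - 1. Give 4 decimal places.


KL divergence for exponential family:
KL = log(l1/l2) + l2/l1 - 1.
log(6/20) = -1.203973.
20/6 = 3.333333.
KL = -1.203973 + 3.333333 - 1 = 1.1294

1.1294


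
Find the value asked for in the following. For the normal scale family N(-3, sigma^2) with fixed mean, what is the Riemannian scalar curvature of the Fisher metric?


This family has a single free parameter, so its statistical manifold
is 1-dimensional. The Riemann curvature tensor of any 1-dimensional
Riemannian manifold vanishes identically, so R = 0.

0


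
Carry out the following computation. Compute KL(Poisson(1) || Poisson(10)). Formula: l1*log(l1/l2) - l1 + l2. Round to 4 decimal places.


KL divergence for Poisson:
KL = l1*log(l1/l2) - l1 + l2.
l1 = 1, l2 = 10.
log(1/10) = -2.302585.
l1*log(l1/l2) = 1 * -2.302585 = -2.302585.
KL = -2.302585 - 1 + 10 = 6.6974

6.6974


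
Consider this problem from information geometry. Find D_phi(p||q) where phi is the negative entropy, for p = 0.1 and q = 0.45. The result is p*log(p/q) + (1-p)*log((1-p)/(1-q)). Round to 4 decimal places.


Bregman divergence with negative entropy generator:
D = p*log(p/q) + (1-p)*log((1-p)/(1-q)).
p = 0.1, q = 0.45.
p*log(p/q) = 0.1*log(0.1/0.45) = -0.150408.
(1-p)*log((1-p)/(1-q)) = 0.9*log(0.9/0.55) = 0.443229.
D = -0.150408 + 0.443229 = 0.2928

0.2928


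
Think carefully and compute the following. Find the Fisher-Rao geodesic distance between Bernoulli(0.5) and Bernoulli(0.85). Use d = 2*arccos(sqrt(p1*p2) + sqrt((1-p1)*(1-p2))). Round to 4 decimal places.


Geodesic distance on Bernoulli manifold:
d(p1,p2) = 2*arccos(sqrt(p1*p2) + sqrt((1-p1)*(1-p2))).
sqrt(p1*p2) = sqrt(0.5*0.85) = 0.65192.
sqrt((1-p1)*(1-p2)) = sqrt(0.5*0.15) = 0.273861.
arg = 0.65192 + 0.273861 = 0.925782.
d = 2*arccos(0.925782) = 0.7754

0.7754


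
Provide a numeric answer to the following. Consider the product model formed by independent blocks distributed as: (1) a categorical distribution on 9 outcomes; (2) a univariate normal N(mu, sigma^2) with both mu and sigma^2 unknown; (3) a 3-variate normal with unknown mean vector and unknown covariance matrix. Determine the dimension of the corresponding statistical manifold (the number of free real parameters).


The dimension of a statistical manifold equals the number of free
(independent) real parameters of the model. For a product of independent
blocks the parameter counts add.
- categorical on 9 outcomes (probabilities sum to 1): 9-1 = 8.
- normal (mu, sigma^2): 2.
- 3-variate normal: 3 (mean) + 3*4/2 = 6 (symmetric covariance) = 9.
Total = 8 + 2 + 9 = 19.
Dimension = 19

19


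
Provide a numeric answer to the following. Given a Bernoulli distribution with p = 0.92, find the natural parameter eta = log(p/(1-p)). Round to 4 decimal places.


Natural parameter for Bernoulli: eta = log(p/(1-p)).
p = 0.92, 1-p = 0.08.
p/(1-p) = 11.5.
eta = log(11.5) = 2.4423

2.4423


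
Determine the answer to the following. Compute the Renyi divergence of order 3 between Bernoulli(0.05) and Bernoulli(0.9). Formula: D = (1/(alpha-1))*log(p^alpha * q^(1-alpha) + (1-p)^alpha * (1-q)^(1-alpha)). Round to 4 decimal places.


Renyi divergence of order alpha between Bernoulli distributions:
D = (1/(alpha-1))*log(p^alpha * q^(1-alpha) + (1-p)^alpha * (1-q)^(1-alpha)).
alpha = 3, p = 0.05, q = 0.9.
p^alpha * q^(1-alpha) = 0.05^3 * 0.9^-2 = 0.000154.
(1-p)^alpha * (1-q)^(1-alpha) = 0.95^3 * 0.1^-2 = 85.7375.
sum = 0.000154 + 85.7375 = 85.737654.
D = (1/2)*log(85.737654) = 2.2256

2.2256


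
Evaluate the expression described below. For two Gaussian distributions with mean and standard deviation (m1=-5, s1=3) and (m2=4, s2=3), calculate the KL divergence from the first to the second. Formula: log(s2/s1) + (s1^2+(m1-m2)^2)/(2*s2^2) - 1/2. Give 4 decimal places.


KL divergence between normal distributions:
KL = log(s2/s1) + (s1^2 + (m1-m2)^2)/(2*s2^2) - 1/2.
log(3/3) = 0.0.
(3^2 + (-5-4)^2)/(2*3^2) = (9 + 81)/18 = 5.0.
KL = 0.0 + 5.0 - 0.5 = 4.5000

4.5000


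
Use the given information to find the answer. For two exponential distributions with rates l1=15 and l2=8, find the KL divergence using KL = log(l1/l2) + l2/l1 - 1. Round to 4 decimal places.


KL divergence for exponential family:
KL = log(l1/l2) + l2/l1 - 1.
log(15/8) = 0.628609.
8/15 = 0.533333.
KL = 0.628609 + 0.533333 - 1 = 0.1619

0.1619


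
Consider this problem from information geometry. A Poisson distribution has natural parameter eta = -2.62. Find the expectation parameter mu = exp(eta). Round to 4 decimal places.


Expectation parameter for Poisson exponential family:
mu = exp(eta).
eta = -2.62.
mu = exp(-2.62) = 0.0728

0.0728


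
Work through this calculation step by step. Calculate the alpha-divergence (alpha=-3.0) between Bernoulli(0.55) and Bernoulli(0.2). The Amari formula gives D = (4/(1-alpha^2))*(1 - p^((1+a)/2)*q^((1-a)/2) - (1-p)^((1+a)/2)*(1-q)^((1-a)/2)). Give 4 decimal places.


Amari alpha-divergence:
D = (4/(1-alpha^2))*(1 - p^((1+a)/2)*q^((1-a)/2) - (1-p)^((1+a)/2)*(1-q)^((1-a)/2)).
alpha = -3.0, p = 0.55, q = 0.2.
e1 = (1+alpha)/2 = -1.0, e2 = (1-alpha)/2 = 2.0.
t1 = p^e1 * q^e2 = 0.55^-1.0 * 0.2^2.0 = 0.072727.
t2 = (1-p)^e1 * (1-q)^e2 = 0.45^-1.0 * 0.8^2.0 = 1.422222.
4/(1-alpha^2) = -0.5.
D = -0.5*(1 - 0.072727 - 1.422222) = 0.2475

0.2475


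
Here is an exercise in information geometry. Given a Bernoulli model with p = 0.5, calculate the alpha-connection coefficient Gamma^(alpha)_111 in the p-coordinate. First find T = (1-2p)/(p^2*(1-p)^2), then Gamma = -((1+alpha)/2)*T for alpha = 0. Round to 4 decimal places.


Skewness (Amari-Chentsov) tensor: T = (1-2p)/(p^2*(1-p)^2).
p = 0.5, 1-2p = 0.0, p^2 = 0.25, (1-p)^2 = 0.25.
T = 0.0/(0.25 * 0.25) = 0.0.
In the p-coordinate, Gamma^(alpha) = Gamma^(0) - (alpha/2)*T with Gamma^(0) = (1/2)*g'(p) = -T/2,
so Gamma^(alpha) = -((1+alpha)/2)*T.
alpha = 0, -(1+alpha)/2 = -0.5.
Gamma = -0.5 * 0.0 = 0.0000

0.0000


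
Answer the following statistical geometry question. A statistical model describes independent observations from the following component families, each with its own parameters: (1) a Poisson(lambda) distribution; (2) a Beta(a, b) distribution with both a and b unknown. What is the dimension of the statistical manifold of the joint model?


The dimension of a statistical manifold equals the number of free
(independent) real parameters of the model. For a product of independent
blocks the parameter counts add.
- Poisson (lambda): 1.
- Beta (a, b): 2.
Total = 1 + 2 = 3.
Dimension = 3

3


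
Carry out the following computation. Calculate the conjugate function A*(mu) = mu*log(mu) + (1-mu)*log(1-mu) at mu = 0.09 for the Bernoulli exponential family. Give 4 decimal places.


Legendre transform for Bernoulli:
A*(mu) = mu*log(mu) + (1-mu)*log(1-mu).
mu = 0.09, 1-mu = 0.91.
mu*log(mu) = 0.09*log(0.09) = -0.216715.
(1-mu)*log(1-mu) = 0.91*log(0.91) = -0.085823.
A* = -0.216715 + -0.085823 = -0.3025

-0.3025


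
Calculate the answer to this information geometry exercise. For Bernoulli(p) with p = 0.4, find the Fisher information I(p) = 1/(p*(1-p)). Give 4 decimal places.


For Bernoulli(p), Fisher information is I(p) = 1/(p*(1-p)).
p = 0.4, 1-p = 0.6.
p*(1-p) = 0.24.
I(p) = 1/0.24 = 4.1667

4.1667


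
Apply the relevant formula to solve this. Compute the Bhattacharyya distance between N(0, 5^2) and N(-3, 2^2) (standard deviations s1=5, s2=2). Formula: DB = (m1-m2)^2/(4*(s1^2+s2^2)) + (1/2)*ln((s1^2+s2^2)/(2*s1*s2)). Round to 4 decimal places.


Bhattacharyya distance between two Gaussians:
DB = (m1-m2)^2/(4*(s1^2+s2^2)) + (1/2)*ln((s1^2+s2^2)/(2*s1*s2)).
(m1-m2)^2 = (3)^2 = 9.
s1^2+s2^2 = 25 + 4 = 29.
term1 = 9/116 = 0.077586.
term2 = 0.5*ln(29/20.0) = 0.185782.
DB = 0.077586 + 0.185782 = 0.2634

0.2634


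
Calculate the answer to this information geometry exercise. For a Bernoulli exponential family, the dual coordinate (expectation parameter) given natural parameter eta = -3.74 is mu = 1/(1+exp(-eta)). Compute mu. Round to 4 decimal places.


Dual coordinate (expectation parameter) for Bernoulli:
mu = 1/(1+exp(-eta)).
eta = -3.74.
exp(-eta) = exp(3.74) = 42.09799.
mu = 1/(1+42.09799) = 0.0232

0.0232


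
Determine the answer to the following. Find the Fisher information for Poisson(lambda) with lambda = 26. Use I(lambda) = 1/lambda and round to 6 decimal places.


Fisher information for Poisson: I(lambda) = 1/lambda.
lambda = 26.
I(lambda) = 1/26 = 0.038462

0.038462


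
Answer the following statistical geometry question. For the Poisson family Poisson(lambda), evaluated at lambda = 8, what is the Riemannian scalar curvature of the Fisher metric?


This family has a single free parameter, so its statistical manifold
is 1-dimensional. The Riemann curvature tensor of any 1-dimensional
Riemannian manifold vanishes identically, so R = 0.

0


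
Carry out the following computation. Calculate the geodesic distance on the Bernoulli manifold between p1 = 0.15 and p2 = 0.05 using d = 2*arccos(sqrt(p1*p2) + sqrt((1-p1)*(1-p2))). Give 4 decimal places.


Geodesic distance on Bernoulli manifold:
d(p1,p2) = 2*arccos(sqrt(p1*p2) + sqrt((1-p1)*(1-p2))).
sqrt(p1*p2) = sqrt(0.15*0.05) = 0.086603.
sqrt((1-p1)*(1-p2)) = sqrt(0.85*0.95) = 0.89861.
arg = 0.086603 + 0.89861 = 0.985213.
d = 2*arccos(0.985213) = 0.3444

0.3444


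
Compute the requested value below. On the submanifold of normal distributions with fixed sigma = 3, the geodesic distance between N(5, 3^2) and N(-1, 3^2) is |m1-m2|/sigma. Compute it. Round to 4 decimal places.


On the fixed-variance normal subfamily, geodesic distance = |m1-m2|/sigma.
|5 - -1| = 6.
sigma = 3.
d = 6/3 = 2.0000

2.0000


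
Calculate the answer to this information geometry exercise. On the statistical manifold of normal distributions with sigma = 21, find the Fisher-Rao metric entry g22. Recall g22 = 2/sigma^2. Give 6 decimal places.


For the 2-parameter normal family, the Fisher metric has:
  g11 = 1/sigma^2, g22 = 2/sigma^2.
sigma = 21, sigma^2 = 441.
g22 = 0.004535

0.004535


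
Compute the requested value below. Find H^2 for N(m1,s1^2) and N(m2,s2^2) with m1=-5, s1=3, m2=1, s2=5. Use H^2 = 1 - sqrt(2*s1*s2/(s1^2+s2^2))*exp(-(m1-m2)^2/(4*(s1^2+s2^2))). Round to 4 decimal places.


Squared Hellinger distance for Gaussians:
H^2 = 1 - sqrt(2*s1*s2/(s1^2+s2^2)) * exp(-(m1-m2)^2/(4*(s1^2+s2^2))).
s1^2 = 9, s2^2 = 25, s1^2+s2^2 = 34.
sqrt(2*3*5/(34)) = 0.939336.
(m1-m2)^2 = (-6)^2 = 36.
exp(-36/(4*34)) = exp(-0.264706) = 0.767432.
H^2 = 1 - 0.939336*0.767432 = 0.2791

0.2791


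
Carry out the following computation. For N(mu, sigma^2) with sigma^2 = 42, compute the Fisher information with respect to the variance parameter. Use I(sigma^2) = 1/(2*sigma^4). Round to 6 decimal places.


Fisher information for variance: I(sigma^2) = 1/(2*sigma^4).
sigma^2 = 42, so sigma^4 = 1764.
I = 1/(2*1764) = 1/3528 = 0.000283

0.000283


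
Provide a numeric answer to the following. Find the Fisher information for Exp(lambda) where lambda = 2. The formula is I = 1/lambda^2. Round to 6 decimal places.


Fisher information for exponential: I(lambda) = 1/lambda^2.
lambda = 2, lambda^2 = 4.
I = 1/4 = 0.250000

0.250000


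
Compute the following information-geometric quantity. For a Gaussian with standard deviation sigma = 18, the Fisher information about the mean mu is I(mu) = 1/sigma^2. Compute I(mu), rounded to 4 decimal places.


The Fisher information for the mean of a normal distribution is I(mu) = 1/sigma^2.
sigma = 18, so sigma^2 = 324.
I(mu) = 1/324 = 0.0031

0.0031


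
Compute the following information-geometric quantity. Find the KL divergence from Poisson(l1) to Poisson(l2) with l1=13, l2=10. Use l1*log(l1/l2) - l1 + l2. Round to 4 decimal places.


KL divergence for Poisson:
KL = l1*log(l1/l2) - l1 + l2.
l1 = 13, l2 = 10.
log(13/10) = 0.262364.
l1*log(l1/l2) = 13 * 0.262364 = 3.410735.
KL = 3.410735 - 13 + 10 = 0.4107

0.4107


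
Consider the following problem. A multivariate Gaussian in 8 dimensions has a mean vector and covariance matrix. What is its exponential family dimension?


Exponential family dimension calculation:
For 8-dim MVN: mean has 8 params, covariance has 8*9/2 = 36 unique entries.
Total dim = 8 + 36 = 44.

44


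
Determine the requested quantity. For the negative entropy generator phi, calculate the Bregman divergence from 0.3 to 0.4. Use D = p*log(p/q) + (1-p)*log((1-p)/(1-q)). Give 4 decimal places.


Bregman divergence with negative entropy generator:
D = p*log(p/q) + (1-p)*log((1-p)/(1-q)).
p = 0.3, q = 0.4.
p*log(p/q) = 0.3*log(0.3/0.4) = -0.086305.
(1-p)*log((1-p)/(1-q)) = 0.7*log(0.7/0.6) = 0.107905.
D = -0.086305 + 0.107905 = 0.0216

0.0216


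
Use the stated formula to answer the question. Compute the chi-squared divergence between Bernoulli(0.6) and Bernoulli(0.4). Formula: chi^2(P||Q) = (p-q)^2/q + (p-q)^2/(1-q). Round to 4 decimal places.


Chi-squared divergence between Bernoulli distributions:
chi^2 = (p-q)^2/q + (p-q)^2/(1-q).
p = 0.6, q = 0.4, p-q = 0.2.
(p-q)^2 = 0.04.
term1 = 0.04/0.4 = 0.1.
term2 = 0.04/0.6 = 0.066667.
chi^2 = 0.1 + 0.066667 = 0.1667

0.1667


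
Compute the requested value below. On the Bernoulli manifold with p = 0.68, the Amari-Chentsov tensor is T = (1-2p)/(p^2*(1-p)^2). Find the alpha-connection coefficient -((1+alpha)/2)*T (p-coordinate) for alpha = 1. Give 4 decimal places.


Skewness (Amari-Chentsov) tensor: T = (1-2p)/(p^2*(1-p)^2).
p = 0.68, 1-2p = -0.36, p^2 = 0.4624, (1-p)^2 = 0.1024.
T = -0.36/(0.4624 * 0.1024) = -7.602995.
In the p-coordinate, Gamma^(alpha) = Gamma^(0) - (alpha/2)*T with Gamma^(0) = (1/2)*g'(p) = -T/2,
so Gamma^(alpha) = -((1+alpha)/2)*T.
alpha = 1, -(1+alpha)/2 = -1.0.
Gamma = -1.0 * -7.602995 = 7.6030

7.6030


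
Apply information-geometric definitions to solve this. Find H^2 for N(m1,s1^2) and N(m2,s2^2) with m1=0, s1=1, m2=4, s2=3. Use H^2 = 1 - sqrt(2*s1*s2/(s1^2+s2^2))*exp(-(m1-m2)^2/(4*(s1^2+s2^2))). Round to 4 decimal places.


Squared Hellinger distance for Gaussians:
H^2 = 1 - sqrt(2*s1*s2/(s1^2+s2^2)) * exp(-(m1-m2)^2/(4*(s1^2+s2^2))).
s1^2 = 1, s2^2 = 9, s1^2+s2^2 = 10.
sqrt(2*1*3/(10)) = 0.774597.
(m1-m2)^2 = (-4)^2 = 16.
exp(-16/(4*10)) = exp(-0.4) = 0.67032.
H^2 = 1 - 0.774597*0.67032 = 0.4808

0.4808


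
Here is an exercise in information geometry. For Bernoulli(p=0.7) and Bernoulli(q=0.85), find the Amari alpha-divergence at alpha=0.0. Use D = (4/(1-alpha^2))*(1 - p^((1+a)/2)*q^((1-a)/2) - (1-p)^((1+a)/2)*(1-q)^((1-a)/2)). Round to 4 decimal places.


Amari alpha-divergence:
D = (4/(1-alpha^2))*(1 - p^((1+a)/2)*q^((1-a)/2) - (1-p)^((1+a)/2)*(1-q)^((1-a)/2)).
alpha = 0.0, p = 0.7, q = 0.85.
e1 = (1+alpha)/2 = 0.5, e2 = (1-alpha)/2 = 0.5.
t1 = p^e1 * q^e2 = 0.7^0.5 * 0.85^0.5 = 0.771362.
t2 = (1-p)^e1 * (1-q)^e2 = 0.3^0.5 * 0.15^0.5 = 0.212132.
4/(1-alpha^2) = 4.0.
D = 4.0*(1 - 0.771362 - 0.212132) = 0.0660

0.0660


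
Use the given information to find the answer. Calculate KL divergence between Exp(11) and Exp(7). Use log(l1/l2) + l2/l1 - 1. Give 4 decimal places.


KL divergence for exponential family:
KL = log(l1/l2) + l2/l1 - 1.
log(11/7) = 0.451985.
7/11 = 0.636364.
KL = 0.451985 + 0.636364 - 1 = 0.0883

0.0883


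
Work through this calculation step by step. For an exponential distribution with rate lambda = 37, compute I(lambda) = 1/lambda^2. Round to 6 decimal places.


Fisher information for exponential: I(lambda) = 1/lambda^2.
lambda = 37, lambda^2 = 1369.
I = 1/1369 = 0.000730

0.000730


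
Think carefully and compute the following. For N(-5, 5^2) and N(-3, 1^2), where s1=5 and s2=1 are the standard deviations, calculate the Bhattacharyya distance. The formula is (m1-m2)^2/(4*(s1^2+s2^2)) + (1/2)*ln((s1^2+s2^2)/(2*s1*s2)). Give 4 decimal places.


Bhattacharyya distance between two Gaussians:
DB = (m1-m2)^2/(4*(s1^2+s2^2)) + (1/2)*ln((s1^2+s2^2)/(2*s1*s2)).
(m1-m2)^2 = (-2)^2 = 4.
s1^2+s2^2 = 25 + 1 = 26.
term1 = 4/104 = 0.038462.
term2 = 0.5*ln(26/10.0) = 0.477756.
DB = 0.038462 + 0.477756 = 0.5162

0.5162


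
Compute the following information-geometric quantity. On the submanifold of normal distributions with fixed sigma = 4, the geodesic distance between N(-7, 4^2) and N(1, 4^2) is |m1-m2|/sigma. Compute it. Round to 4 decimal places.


On the fixed-variance normal subfamily, geodesic distance = |m1-m2|/sigma.
|-7 - 1| = 8.
sigma = 4.
d = 8/4 = 2.0000

2.0000


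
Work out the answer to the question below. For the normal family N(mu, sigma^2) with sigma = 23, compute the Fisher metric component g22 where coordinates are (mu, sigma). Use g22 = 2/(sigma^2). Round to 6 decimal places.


For the 2-parameter normal family, the Fisher metric has:
  g11 = 1/sigma^2, g22 = 2/sigma^2.
sigma = 23, sigma^2 = 529.
g22 = 0.003781

0.003781


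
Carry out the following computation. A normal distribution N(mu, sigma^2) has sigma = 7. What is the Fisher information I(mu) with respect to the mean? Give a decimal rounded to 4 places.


The Fisher information for the mean of a normal distribution is I(mu) = 1/sigma^2.
sigma = 7, so sigma^2 = 49.
I(mu) = 1/49 = 0.0204

0.0204


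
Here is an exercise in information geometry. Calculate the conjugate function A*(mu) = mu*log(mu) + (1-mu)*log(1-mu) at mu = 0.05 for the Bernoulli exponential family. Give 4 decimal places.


Legendre transform for Bernoulli:
A*(mu) = mu*log(mu) + (1-mu)*log(1-mu).
mu = 0.05, 1-mu = 0.95.
mu*log(mu) = 0.05*log(0.05) = -0.149787.
(1-mu)*log(1-mu) = 0.95*log(0.95) = -0.048729.
A* = -0.149787 + -0.048729 = -0.1985

-0.1985


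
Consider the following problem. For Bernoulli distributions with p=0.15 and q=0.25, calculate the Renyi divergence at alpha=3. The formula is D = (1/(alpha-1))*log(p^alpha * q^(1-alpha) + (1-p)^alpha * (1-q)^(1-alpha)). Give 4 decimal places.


Renyi divergence of order alpha between Bernoulli distributions:
D = (1/(alpha-1))*log(p^alpha * q^(1-alpha) + (1-p)^alpha * (1-q)^(1-alpha)).
alpha = 3, p = 0.15, q = 0.25.
p^alpha * q^(1-alpha) = 0.15^3 * 0.25^-2 = 0.054.
(1-p)^alpha * (1-q)^(1-alpha) = 0.85^3 * 0.75^-2 = 1.091778.
sum = 0.054 + 1.091778 = 1.145778.
D = (1/2)*log(1.145778) = 0.0680

0.0680


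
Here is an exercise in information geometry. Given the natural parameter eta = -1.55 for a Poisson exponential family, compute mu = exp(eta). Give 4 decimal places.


Expectation parameter for Poisson exponential family:
mu = exp(eta).
eta = -1.55.
mu = exp(-1.55) = 0.2122

0.2122


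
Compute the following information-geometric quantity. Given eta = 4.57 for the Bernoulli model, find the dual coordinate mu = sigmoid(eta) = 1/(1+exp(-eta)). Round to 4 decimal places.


Dual coordinate (expectation parameter) for Bernoulli:
mu = 1/(1+exp(-eta)).
eta = 4.57.
exp(-eta) = exp(-4.57) = 0.010358.
mu = 1/(1+0.010358) = 0.9897

0.9897


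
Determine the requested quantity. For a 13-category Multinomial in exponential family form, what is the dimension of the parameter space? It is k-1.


Exponential family dimension calculation:
For Multinomial with k=13 categories, dim = k-1 = 12.

12


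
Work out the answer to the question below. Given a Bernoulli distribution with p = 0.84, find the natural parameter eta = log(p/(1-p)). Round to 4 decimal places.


Natural parameter for Bernoulli: eta = log(p/(1-p)).
p = 0.84, 1-p = 0.16.
p/(1-p) = 5.25.
eta = log(5.25) = 1.6582

1.6582


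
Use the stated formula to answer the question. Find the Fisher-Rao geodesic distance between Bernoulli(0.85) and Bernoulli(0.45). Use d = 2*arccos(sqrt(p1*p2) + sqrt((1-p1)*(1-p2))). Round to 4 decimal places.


Geodesic distance on Bernoulli manifold:
d(p1,p2) = 2*arccos(sqrt(p1*p2) + sqrt((1-p1)*(1-p2))).
sqrt(p1*p2) = sqrt(0.85*0.45) = 0.618466.
sqrt((1-p1)*(1-p2)) = sqrt(0.15*0.55) = 0.287228.
arg = 0.618466 + 0.287228 = 0.905694.
d = 2*arccos(0.905694) = 0.8756

0.8756


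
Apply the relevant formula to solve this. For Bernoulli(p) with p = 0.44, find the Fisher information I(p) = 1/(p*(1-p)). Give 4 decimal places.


For Bernoulli(p), Fisher information is I(p) = 1/(p*(1-p)).
p = 0.44, 1-p = 0.56.
p*(1-p) = 0.2464.
I(p) = 1/0.2464 = 4.0584

4.0584


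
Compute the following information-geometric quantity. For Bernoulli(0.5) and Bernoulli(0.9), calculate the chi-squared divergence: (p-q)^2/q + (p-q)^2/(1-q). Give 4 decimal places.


Chi-squared divergence between Bernoulli distributions:
chi^2 = (p-q)^2/q + (p-q)^2/(1-q).
p = 0.5, q = 0.9, p-q = -0.4.
(p-q)^2 = 0.16.
term1 = 0.16/0.9 = 0.177778.
term2 = 0.16/0.1 = 1.6.
chi^2 = 0.177778 + 1.6 = 1.7778

1.7778


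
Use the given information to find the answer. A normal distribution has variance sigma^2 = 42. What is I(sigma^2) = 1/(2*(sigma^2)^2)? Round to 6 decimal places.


Fisher information for variance: I(sigma^2) = 1/(2*sigma^4).
sigma^2 = 42, so sigma^4 = 1764.
I = 1/(2*1764) = 1/3528 = 0.000283

0.000283


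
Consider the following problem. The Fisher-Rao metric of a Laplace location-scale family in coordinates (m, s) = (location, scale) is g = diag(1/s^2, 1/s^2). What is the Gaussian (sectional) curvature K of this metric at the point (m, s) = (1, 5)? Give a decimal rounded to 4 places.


The metric has the form g = (A dm^2 + B ds^2)/s^2 with A = 1, B = 1.
Substitute u = sqrt(A/B)*m: g = B*(du^2 + ds^2)/s^2, i.e. B times the
Poincare upper half-plane metric, which has constant Gaussian curvature -1.
Scaling a 2D metric by a constant c divides the Gaussian curvature by c,
so K = -1/B = -1/(1) = -1.0000 everywhere (the point (m, s) = (1, 5) is irrelevant:
the curvature is constant).
The requested Gaussian curvature is K = -1.0000.

-1.0000


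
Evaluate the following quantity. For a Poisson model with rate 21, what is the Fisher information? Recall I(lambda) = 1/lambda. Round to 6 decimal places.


Fisher information for Poisson: I(lambda) = 1/lambda.
lambda = 21.
I(lambda) = 1/21 = 0.047619

0.047619


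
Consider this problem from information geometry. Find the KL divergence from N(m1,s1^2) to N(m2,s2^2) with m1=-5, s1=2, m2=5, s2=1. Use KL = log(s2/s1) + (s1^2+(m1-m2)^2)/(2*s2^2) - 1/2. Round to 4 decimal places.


KL divergence between normal distributions:
KL = log(s2/s1) + (s1^2 + (m1-m2)^2)/(2*s2^2) - 1/2.
log(1/2) = -0.693147.
(2^2 + (-5-5)^2)/(2*1^2) = (4 + 100)/2 = 52.0.
KL = -0.693147 + 52.0 - 0.5 = 50.8069

50.8069


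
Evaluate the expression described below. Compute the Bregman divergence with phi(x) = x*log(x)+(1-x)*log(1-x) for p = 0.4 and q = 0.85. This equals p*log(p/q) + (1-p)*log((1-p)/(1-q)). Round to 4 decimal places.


Bregman divergence with negative entropy generator:
D = p*log(p/q) + (1-p)*log((1-p)/(1-q)).
p = 0.4, q = 0.85.
p*log(p/q) = 0.4*log(0.4/0.85) = -0.301509.
(1-p)*log((1-p)/(1-q)) = 0.6*log(0.6/0.15) = 0.831777.
D = -0.301509 + 0.831777 = 0.5303

0.5303


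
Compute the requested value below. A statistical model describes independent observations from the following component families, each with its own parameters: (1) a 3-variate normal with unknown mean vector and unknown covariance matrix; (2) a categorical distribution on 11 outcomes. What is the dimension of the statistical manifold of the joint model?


The dimension of a statistical manifold equals the number of free
(independent) real parameters of the model. For a product of independent
blocks the parameter counts add.
- 3-variate normal: 3 (mean) + 3*4/2 = 6 (symmetric covariance) = 9.
- categorical on 11 outcomes (probabilities sum to 1): 11-1 = 10.
Total = 9 + 10 = 19.
Dimension = 19

19


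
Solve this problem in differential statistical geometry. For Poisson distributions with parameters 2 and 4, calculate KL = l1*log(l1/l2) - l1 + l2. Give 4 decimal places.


KL divergence for Poisson:
KL = l1*log(l1/l2) - l1 + l2.
l1 = 2, l2 = 4.
log(2/4) = -0.693147.
l1*log(l1/l2) = 2 * -0.693147 = -1.386294.
KL = -1.386294 - 2 + 4 = 0.6137

0.6137


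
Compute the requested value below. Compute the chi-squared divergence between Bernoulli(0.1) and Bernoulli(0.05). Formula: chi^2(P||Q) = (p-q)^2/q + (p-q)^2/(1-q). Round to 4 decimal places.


Chi-squared divergence between Bernoulli distributions:
chi^2 = (p-q)^2/q + (p-q)^2/(1-q).
p = 0.1, q = 0.05, p-q = 0.05.
(p-q)^2 = 0.0025.
term1 = 0.0025/0.05 = 0.05.
term2 = 0.0025/0.95 = 0.002632.
chi^2 = 0.05 + 0.002632 = 0.0526

0.0526


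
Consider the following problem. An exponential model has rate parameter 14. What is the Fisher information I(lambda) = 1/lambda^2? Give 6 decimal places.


Fisher information for exponential: I(lambda) = 1/lambda^2.
lambda = 14, lambda^2 = 196.
I = 1/196 = 0.005102

0.005102


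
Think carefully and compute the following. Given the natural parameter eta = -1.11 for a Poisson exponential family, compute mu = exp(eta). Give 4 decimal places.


Expectation parameter for Poisson exponential family:
mu = exp(eta).
eta = -1.11.
mu = exp(-1.11) = 0.3296

0.3296


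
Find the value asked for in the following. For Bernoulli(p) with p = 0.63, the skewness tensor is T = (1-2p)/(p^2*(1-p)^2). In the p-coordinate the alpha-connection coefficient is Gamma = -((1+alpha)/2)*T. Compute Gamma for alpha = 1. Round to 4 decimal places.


Skewness (Amari-Chentsov) tensor: T = (1-2p)/(p^2*(1-p)^2).
p = 0.63, 1-2p = -0.26, p^2 = 0.3969, (1-p)^2 = 0.1369.
T = -0.26/(0.3969 * 0.1369) = -4.785076.
In the p-coordinate, Gamma^(alpha) = Gamma^(0) - (alpha/2)*T with Gamma^(0) = (1/2)*g'(p) = -T/2,
so Gamma^(alpha) = -((1+alpha)/2)*T.
alpha = 1, -(1+alpha)/2 = -1.0.
Gamma = -1.0 * -4.785076 = 4.7851

4.7851


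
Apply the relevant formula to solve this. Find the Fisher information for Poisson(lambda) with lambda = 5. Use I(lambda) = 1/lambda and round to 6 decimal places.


Fisher information for Poisson: I(lambda) = 1/lambda.
lambda = 5.
I(lambda) = 1/5 = 0.200000

0.200000


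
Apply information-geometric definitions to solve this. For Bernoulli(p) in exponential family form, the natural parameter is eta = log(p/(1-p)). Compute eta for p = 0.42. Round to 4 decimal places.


Natural parameter for Bernoulli: eta = log(p/(1-p)).
p = 0.42, 1-p = 0.58.
p/(1-p) = 0.724138.
eta = log(0.724138) = -0.3228

-0.3228


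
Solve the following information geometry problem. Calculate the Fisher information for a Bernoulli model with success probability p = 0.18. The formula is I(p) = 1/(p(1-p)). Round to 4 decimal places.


For Bernoulli(p), Fisher information is I(p) = 1/(p*(1-p)).
p = 0.18, 1-p = 0.82.
p*(1-p) = 0.1476.
I(p) = 1/0.1476 = 6.7751

6.7751


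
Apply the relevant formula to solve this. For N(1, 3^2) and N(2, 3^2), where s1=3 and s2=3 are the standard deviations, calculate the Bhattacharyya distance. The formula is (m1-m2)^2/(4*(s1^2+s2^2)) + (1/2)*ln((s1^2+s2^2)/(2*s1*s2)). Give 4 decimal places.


Bhattacharyya distance between two Gaussians:
DB = (m1-m2)^2/(4*(s1^2+s2^2)) + (1/2)*ln((s1^2+s2^2)/(2*s1*s2)).
(m1-m2)^2 = (-1)^2 = 1.
s1^2+s2^2 = 9 + 9 = 18.
term1 = 1/72 = 0.013889.
term2 = 0.5*ln(18/18.0) = 0.0.
DB = 0.013889 + 0.0 = 0.0139

0.0139


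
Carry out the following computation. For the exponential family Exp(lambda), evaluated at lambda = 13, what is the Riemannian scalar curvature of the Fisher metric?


This family has a single free parameter, so its statistical manifold
is 1-dimensional. The Riemann curvature tensor of any 1-dimensional
Riemannian manifold vanishes identically, so R = 0.

0


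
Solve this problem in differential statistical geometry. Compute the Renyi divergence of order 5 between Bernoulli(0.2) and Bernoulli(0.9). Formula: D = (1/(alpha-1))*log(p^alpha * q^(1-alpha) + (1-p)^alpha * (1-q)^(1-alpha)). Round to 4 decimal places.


Renyi divergence of order alpha between Bernoulli distributions:
D = (1/(alpha-1))*log(p^alpha * q^(1-alpha) + (1-p)^alpha * (1-q)^(1-alpha)).
alpha = 5, p = 0.2, q = 0.9.
p^alpha * q^(1-alpha) = 0.2^5 * 0.9^-4 = 0.000488.
(1-p)^alpha * (1-q)^(1-alpha) = 0.8^5 * 0.1^-4 = 3276.8.
sum = 0.000488 + 3276.8 = 3276.800488.
D = (1/4)*log(3276.800488) = 2.0237

2.0237


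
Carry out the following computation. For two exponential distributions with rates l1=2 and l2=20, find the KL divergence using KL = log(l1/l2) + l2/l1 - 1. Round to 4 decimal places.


KL divergence for exponential family:
KL = log(l1/l2) + l2/l1 - 1.
log(2/20) = -2.302585.
20/2 = 10.0.
KL = -2.302585 + 10.0 - 1 = 6.6974

6.6974


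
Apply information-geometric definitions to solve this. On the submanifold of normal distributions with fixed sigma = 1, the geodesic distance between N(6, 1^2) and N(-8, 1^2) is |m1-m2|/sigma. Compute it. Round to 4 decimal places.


On the fixed-variance normal subfamily, geodesic distance = |m1-m2|/sigma.
|6 - -8| = 14.
sigma = 1.
d = 14/1 = 14.0000

14.0000


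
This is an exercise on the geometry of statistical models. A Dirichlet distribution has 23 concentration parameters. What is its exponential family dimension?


Exponential family dimension calculation:
Dirichlet with 23 components has 23 natural parameters.

23


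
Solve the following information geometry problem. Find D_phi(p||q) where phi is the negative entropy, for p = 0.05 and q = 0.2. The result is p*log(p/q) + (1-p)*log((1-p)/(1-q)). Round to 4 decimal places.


Bregman divergence with negative entropy generator:
D = p*log(p/q) + (1-p)*log((1-p)/(1-q)).
p = 0.05, q = 0.2.
p*log(p/q) = 0.05*log(0.05/0.2) = -0.069315.
(1-p)*log((1-p)/(1-q)) = 0.95*log(0.95/0.8) = 0.163258.
D = -0.069315 + 0.163258 = 0.0939

0.0939


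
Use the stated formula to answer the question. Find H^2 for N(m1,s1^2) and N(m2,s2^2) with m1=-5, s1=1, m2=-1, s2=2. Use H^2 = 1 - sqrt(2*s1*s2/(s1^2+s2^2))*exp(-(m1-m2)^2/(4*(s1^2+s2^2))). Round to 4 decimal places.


Squared Hellinger distance for Gaussians:
H^2 = 1 - sqrt(2*s1*s2/(s1^2+s2^2)) * exp(-(m1-m2)^2/(4*(s1^2+s2^2))).
s1^2 = 1, s2^2 = 4, s1^2+s2^2 = 5.
sqrt(2*1*2/(5)) = 0.894427.
(m1-m2)^2 = (-4)^2 = 16.
exp(-16/(4*5)) = exp(-0.8) = 0.449329.
H^2 = 1 - 0.894427*0.449329 = 0.5981

0.5981


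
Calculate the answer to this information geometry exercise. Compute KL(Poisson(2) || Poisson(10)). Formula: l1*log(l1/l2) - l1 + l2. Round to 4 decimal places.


KL divergence for Poisson:
KL = l1*log(l1/l2) - l1 + l2.
l1 = 2, l2 = 10.
log(2/10) = -1.609438.
l1*log(l1/l2) = 2 * -1.609438 = -3.218876.
KL = -3.218876 - 2 + 10 = 4.7811

4.7811


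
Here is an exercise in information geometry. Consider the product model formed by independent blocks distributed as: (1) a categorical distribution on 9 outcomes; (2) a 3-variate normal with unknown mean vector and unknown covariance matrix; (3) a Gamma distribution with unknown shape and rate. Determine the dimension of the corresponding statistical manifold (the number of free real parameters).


The dimension of a statistical manifold equals the number of free
(independent) real parameters of the model. For a product of independent
blocks the parameter counts add.
- categorical on 9 outcomes (probabilities sum to 1): 9-1 = 8.
- 3-variate normal: 3 (mean) + 3*4/2 = 6 (symmetric covariance) = 9.
- Gamma (shape, rate): 2.
Total = 8 + 9 + 2 = 19.
Dimension = 19

19


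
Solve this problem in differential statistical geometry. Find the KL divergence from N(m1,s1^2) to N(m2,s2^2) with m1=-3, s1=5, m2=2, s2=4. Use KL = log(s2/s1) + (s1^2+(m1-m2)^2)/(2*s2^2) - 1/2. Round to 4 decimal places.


KL divergence between normal distributions:
KL = log(s2/s1) + (s1^2 + (m1-m2)^2)/(2*s2^2) - 1/2.
log(4/5) = -0.223144.
(5^2 + (-3-2)^2)/(2*4^2) = (25 + 25)/32 = 1.5625.
KL = -0.223144 + 1.5625 - 0.5 = 0.8394

0.8394


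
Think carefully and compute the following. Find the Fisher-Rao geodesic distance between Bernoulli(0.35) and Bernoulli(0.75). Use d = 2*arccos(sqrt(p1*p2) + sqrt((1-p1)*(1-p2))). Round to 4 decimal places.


Geodesic distance on Bernoulli manifold:
d(p1,p2) = 2*arccos(sqrt(p1*p2) + sqrt((1-p1)*(1-p2))).
sqrt(p1*p2) = sqrt(0.35*0.75) = 0.512348.
sqrt((1-p1)*(1-p2)) = sqrt(0.65*0.25) = 0.403113.
arg = 0.512348 + 0.403113 = 0.91546.
d = 2*arccos(0.91546) = 0.8283

0.8283


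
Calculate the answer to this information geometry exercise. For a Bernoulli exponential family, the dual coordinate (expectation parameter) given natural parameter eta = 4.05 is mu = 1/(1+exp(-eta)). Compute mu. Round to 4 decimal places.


Dual coordinate (expectation parameter) for Bernoulli:
mu = 1/(1+exp(-eta)).
eta = 4.05.
exp(-eta) = exp(-4.05) = 0.017422.
mu = 1/(1+0.017422) = 0.9829

0.9829


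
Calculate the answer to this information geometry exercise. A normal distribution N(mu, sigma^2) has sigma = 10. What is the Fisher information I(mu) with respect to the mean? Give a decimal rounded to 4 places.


The Fisher information for the mean of a normal distribution is I(mu) = 1/sigma^2.
sigma = 10, so sigma^2 = 100.
I(mu) = 1/100 = 0.0100

0.0100


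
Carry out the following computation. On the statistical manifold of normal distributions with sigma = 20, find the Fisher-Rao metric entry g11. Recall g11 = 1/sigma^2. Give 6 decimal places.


For the 2-parameter normal family, the Fisher metric has:
  g11 = 1/sigma^2, g22 = 2/sigma^2.
sigma = 20, sigma^2 = 400.
g11 = 0.002500

0.002500


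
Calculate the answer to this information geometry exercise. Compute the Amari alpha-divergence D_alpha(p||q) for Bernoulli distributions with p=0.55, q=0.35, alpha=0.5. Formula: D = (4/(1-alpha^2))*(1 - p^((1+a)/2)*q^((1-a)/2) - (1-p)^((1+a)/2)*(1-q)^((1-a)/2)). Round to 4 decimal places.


Amari alpha-divergence:
D = (4/(1-alpha^2))*(1 - p^((1+a)/2)*q^((1-a)/2) - (1-p)^((1+a)/2)*(1-q)^((1-a)/2)).
alpha = 0.5, p = 0.55, q = 0.35.
e1 = (1+alpha)/2 = 0.75, e2 = (1-alpha)/2 = 0.25.
t1 = p^e1 * q^e2 = 0.55^0.75 * 0.35^0.25 = 0.491235.
t2 = (1-p)^e1 * (1-q)^e2 = 0.45^0.75 * 0.65^0.25 = 0.49333.
4/(1-alpha^2) = 5.333333.
D = 5.333333*(1 - 0.491235 - 0.49333) = 0.0823

0.0823


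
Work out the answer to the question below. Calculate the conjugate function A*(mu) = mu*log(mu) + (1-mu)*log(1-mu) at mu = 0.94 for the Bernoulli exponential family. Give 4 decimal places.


Legendre transform for Bernoulli:
A*(mu) = mu*log(mu) + (1-mu)*log(1-mu).
mu = 0.94, 1-mu = 0.06.
mu*log(mu) = 0.94*log(0.94) = -0.058163.
(1-mu)*log(1-mu) = 0.06*log(0.06) = -0.168805.
A* = -0.058163 + -0.168805 = -0.2270

-0.2270


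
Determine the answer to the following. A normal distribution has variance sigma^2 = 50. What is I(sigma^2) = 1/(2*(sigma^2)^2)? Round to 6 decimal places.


Fisher information for variance: I(sigma^2) = 1/(2*sigma^4).
sigma^2 = 50, so sigma^4 = 2500.
I = 1/(2*2500) = 1/5000 = 0.000200

0.000200


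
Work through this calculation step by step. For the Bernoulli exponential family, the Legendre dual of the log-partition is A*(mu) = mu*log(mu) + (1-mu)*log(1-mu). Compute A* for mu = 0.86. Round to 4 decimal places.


Legendre transform for Bernoulli:
A*(mu) = mu*log(mu) + (1-mu)*log(1-mu).
mu = 0.86, 1-mu = 0.14.
mu*log(mu) = 0.86*log(0.86) = -0.129708.
(1-mu)*log(1-mu) = 0.14*log(0.14) = -0.275256.
A* = -0.129708 + -0.275256 = -0.4050

-0.4050


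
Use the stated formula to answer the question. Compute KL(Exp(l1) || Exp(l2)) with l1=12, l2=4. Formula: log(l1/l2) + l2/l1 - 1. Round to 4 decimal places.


KL divergence for exponential family:
KL = log(l1/l2) + l2/l1 - 1.
log(12/4) = 1.098612.
4/12 = 0.333333.
KL = 1.098612 + 0.333333 - 1 = 0.4319

0.4319


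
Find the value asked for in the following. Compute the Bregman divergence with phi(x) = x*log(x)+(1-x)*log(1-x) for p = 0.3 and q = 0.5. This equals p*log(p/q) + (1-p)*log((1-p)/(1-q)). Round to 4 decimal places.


Bregman divergence with negative entropy generator:
D = p*log(p/q) + (1-p)*log((1-p)/(1-q)).
p = 0.3, q = 0.5.
p*log(p/q) = 0.3*log(0.3/0.5) = -0.153248.
(1-p)*log((1-p)/(1-q)) = 0.7*log(0.7/0.5) = 0.235531.
D = -0.153248 + 0.235531 = 0.0823

0.0823


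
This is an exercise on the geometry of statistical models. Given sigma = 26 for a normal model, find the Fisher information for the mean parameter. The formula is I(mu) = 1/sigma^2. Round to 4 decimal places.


The Fisher information for the mean of a normal distribution is I(mu) = 1/sigma^2.
sigma = 26, so sigma^2 = 676.
I(mu) = 1/676 = 0.0015

0.0015
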